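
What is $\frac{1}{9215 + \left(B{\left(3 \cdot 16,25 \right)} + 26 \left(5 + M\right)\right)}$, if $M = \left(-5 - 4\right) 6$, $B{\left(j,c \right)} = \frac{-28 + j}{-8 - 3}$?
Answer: $\frac{11}{87331} \approx 0.00012596$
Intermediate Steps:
$B{\left(j,c \right)} = \frac{28}{11} - \frac{j}{11}$ ($B{\left(j,c \right)} = \frac{-28 + j}{-11} = \left(-28 + j\right) \left(- \frac{1}{11}\right) = \frac{28}{11} - \frac{j}{11}$)
$M = -54$ ($M = \left(-9\right) 6 = -54$)
$\frac{1}{9215 + \left(B{\left(3 \cdot 16,25 \right)} + 26 \left(5 + M\right)\right)} = \frac{1}{9215 + \left(\left(\frac{28}{11} - \frac{3 \cdot 16}{11}\right) + 26 \left(5 - 54\right)\right)} = \frac{1}{9215 + \left(\left(\frac{28}{11} - \frac{48}{11}\right) + 26 \left(-49\right)\right)} = \frac{1}{9215 + \left(\left(\frac{28}{11} - \frac{48}{11}\right) - 1274\right)} = \frac{1}{9215 - \frac{14034}{11}} = \frac{1}{\frac{87331}{11}} = \frac{11}{87331}$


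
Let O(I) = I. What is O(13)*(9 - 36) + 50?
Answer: -301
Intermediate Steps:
O(13)*(9 - 36) + 50 = 13*(9 - 36) + 50 = 13*(-27) + 50 = -351 + 50 = -301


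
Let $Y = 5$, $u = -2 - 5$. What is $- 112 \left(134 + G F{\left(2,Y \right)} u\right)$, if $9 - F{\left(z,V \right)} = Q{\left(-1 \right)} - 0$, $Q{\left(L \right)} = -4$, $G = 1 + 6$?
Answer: $56336$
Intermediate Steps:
$G = 7$
$u = -7$
$F{\left(z,V \right)} = 13$ ($F{\left(z,V \right)} = 9 - \left(-4 - 0\right) = 9 - \left(-4 + 0\right) = 9 - -4 = 9 + 4 = 13$)
$- 112 \left(134 + G F{\left(2,Y \right)} u\right) = - 112 \left(134 + 7 \cdot 13 \left(-7\right)\right) = - 112 \left(134 + 91 \left(-7\right)\right) = - 112 \left(134 - 637\right) = \left(-112\right) \left(-503\right) = 56336$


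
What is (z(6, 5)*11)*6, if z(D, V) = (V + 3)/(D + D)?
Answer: 44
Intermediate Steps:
z(D, V) = (3 + V)/(2*D) (z(D, V) = (3 + V)/((2*D)) = (3 + V)*(1/(2*D)) = (3 + V)/(2*D))
(z(6, 5)*11)*6 = (((½)*(3 + 5)/6)*11)*6 = (((½)*(⅙)*8)*11)*6 = ((⅔)*11)*6 = (22/3)*6 = 44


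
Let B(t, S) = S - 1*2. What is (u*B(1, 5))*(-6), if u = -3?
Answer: 54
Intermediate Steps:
B(t, S) = -2 + S (B(t, S) = S - 2 = -2 + S)
(u*B(1, 5))*(-6) = -3*(-2 + 5)*(-6) = -3*3*(-6) = -9*(-6) = 54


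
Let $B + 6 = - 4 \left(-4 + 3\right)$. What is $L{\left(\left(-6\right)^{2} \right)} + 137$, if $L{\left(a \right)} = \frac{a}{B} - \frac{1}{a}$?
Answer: $\frac{4283}{36} \approx 118.97$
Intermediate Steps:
$B = -2$ ($B = -6 - 4 \left(-4 + 3\right) = -6 - -4 = -6 + 4 = -2$)
$L{\left(a \right)} = - \frac{1}{a} - \frac{a}{2}$ ($L{\left(a \right)} = \frac{a}{-2} - \frac{1}{a} = a \left(- \frac{1}{2}\right) - \frac{1}{a} = - \frac{a}{2} - \frac{1}{a} = - \frac{1}{a} - \frac{a}{2}$)
$L{\left(\left(-6\right)^{2} \right)} + 137 = \left(- \frac{1}{\left(-6\right)^{2}} - \frac{\left(-6\right)^{2}}{2}\right) + 137 = \left(- \frac{1}{36} - 18\right) + 137 = - \frac{649}{36} + 137 = \frac{4283}{36}$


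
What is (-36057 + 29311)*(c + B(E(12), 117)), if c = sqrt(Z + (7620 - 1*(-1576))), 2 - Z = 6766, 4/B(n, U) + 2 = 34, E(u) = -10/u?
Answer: -3373/4 - 53968*sqrt(38) ≈ -3.3352e+5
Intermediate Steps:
B(n, U) = 1/8 (B(n, U) = 4/(-2 + 34) = 4/32 = 4*(1/32) = 1/8)
Z = -6764 (Z = 2 - 1*6766 = 2 - 6766 = -6764)
c = 8*sqrt(38) (c = sqrt(-6764 + (7620 - 1*(-1576))) = sqrt(-6764 + (7620 + 1576)) = sqrt(-6764 + 9196) = sqrt(2432) = 8*sqrt(38) ≈ 49.315)
(-36057 + 29311)*(c + B(E(12), 117)) = (-36057 + 29311)*(8*sqrt(38) + 1/8) = -6746*(1/8 + 8*sqrt(38)) = -3373/4 - 53968*sqrt(38)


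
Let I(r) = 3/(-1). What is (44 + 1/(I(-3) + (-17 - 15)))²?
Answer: 2368521/1225 ≈ 1933.5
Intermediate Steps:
I(r) = -3 (I(r) = 3*(-1) = -3)
(44 + 1/(I(-3) + (-17 - 15)))² = (44 + 1/(-3 + (-17 - 15)))² = (44 + 1/(-3 - 32))² = (44 + 1/(-35))² = (44 - 1/35)² = (1539/35)² = 2368521/1225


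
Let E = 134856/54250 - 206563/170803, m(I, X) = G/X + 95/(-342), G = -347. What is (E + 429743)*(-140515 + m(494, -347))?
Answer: -2517899012375446529519/41697282375 ≈ -6.0385e+10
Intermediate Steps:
m(I, X) = -5/18 - 347/X (m(I, X) = -347/X + 95/(-342) = -347/X + 95*(-1/342) = -347/X - 5/18 = -5/18 - 347/X)
E = 5913883309/4633031375 (E = 134856*(1/54250) - 206563*1/170803 = 67428/27125 - 206563/170803 = 5913883309/4633031375 ≈ 1.2765)
(E + 429743)*(-140515 + m(494, -347)) = (5913883309/4633031375 + 429743)*(-140515 + (-5/18 - 347/(-347))) = 1991018716069934*(-140515 + (-5/18 - 347*(-1/347)))/4633031375 = 1991018716069934*(-140515 + (-5/18 + 1))/4633031375 = 1991018716069934*(-140515 + 13/18)/4633031375 = (1991018716069934/4633031375)*(-2529257/18) = -2517899012375446529519/41697282375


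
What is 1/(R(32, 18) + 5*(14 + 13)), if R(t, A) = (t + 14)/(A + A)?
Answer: 18/2453 ≈ 0.0073380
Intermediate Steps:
R(t, A) = (14 + t)/(2*A) (R(t, A) = (14 + t)/((2*A)) = (14 + t)*(1/(2*A)) = (14 + t)/(2*A))
1/(R(32, 18) + 5*(14 + 13)) = 1/((1/2)*(14 + 32)/18 + 5*(14 + 13)) = 1/((1/2)*(1/18)*46 + 5*27) = 1/(23/18 + 135) = 1/(2453/18) = 18/2453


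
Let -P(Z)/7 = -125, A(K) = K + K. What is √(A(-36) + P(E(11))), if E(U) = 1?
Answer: √803 ≈ 28.337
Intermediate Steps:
A(K) = 2*K
P(Z) = 875 (P(Z) = -7*(-125) = 875)
√(A(-36) + P(E(11))) = √(2*(-36) + 875) = √(-72 + 875) = √803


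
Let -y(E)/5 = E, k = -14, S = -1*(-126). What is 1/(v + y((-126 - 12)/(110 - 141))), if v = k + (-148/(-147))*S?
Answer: 217/19660 ≈ 0.011038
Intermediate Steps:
S = 126
y(E) = -5*E
v = 790/7 (v = -14 - 148/(-147)*126 = -14 - 148*(-1/147)*126 = -14 + (148/147)*126 = -14 + 888/7 = 790/7 ≈ 112.86)
1/(v + y((-126 - 12)/(110 - 141))) = 1/(790/7 - 5*(-126 - 12)/(110 - 141)) = 1/(790/7 - (-690)/(-31)) = 1/(790/7 - (-690)*(-1)/31) = 1/(790/7 - 5*138/31) = 1/(790/7 - 690/31) = 1/(19660/217) = 217/19660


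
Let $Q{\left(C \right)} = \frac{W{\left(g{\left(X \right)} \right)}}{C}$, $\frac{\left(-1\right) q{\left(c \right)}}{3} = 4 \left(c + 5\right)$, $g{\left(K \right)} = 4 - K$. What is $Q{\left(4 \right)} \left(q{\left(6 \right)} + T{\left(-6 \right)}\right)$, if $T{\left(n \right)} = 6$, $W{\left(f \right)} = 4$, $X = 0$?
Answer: $-126$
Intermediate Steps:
$q{\left(c \right)} = -60 - 12 c$ ($q{\left(c \right)} = - 3 \cdot 4 \left(c + 5\right) = - 3 \cdot 4 \left(5 + c\right) = - 3 \left(20 + 4 c\right) = -60 - 12 c$)
$Q{\left(C \right)} = \frac{4}{C}$
$Q{\left(4 \right)} \left(q{\left(6 \right)} + T{\left(-6 \right)}\right) = \frac{4}{4} \left(\left(-60 - 72\right) + 6\right) = 4 \cdot \frac{1}{4} \left(\left(-60 - 72\right) + 6\right) = 1 \left(-132 + 6\right) = 1 \left(-126\right) = -126$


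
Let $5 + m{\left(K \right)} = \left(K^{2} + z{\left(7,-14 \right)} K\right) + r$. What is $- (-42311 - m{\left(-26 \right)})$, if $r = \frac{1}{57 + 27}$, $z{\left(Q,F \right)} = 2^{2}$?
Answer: $\frac{3601753}{84} \approx 42878.0$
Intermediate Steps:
$z{\left(Q,F \right)} = 4$
$r = \frac{1}{84} \approx 0.011905$
$m{\left(K \right)} = - \frac{419}{84} + K^{2} + 4 K$ ($m{\left(K \right)} = -5 + \left(\left(K^{2} + 4 K\right) + \frac{1}{84}\right) = -5 + \left(\frac{1}{84} + K^{2} + 4 K\right) = - \frac{419}{84} + K^{2} + 4 K$)
$- (-42311 - m{\left(-26 \right)}) = - (-42311 - \left(- \frac{419}{84} + \left(-26\right)^{2} + 4 \left(-26\right)\right)) = - (-42311 - \left(- \frac{419}{84} + 676 - 104\right)) = - (-42311 - \frac{47629}{84}) = \left(-1\right) \left(- \frac{3601753}{84}\right) = \frac{3601753}{84}$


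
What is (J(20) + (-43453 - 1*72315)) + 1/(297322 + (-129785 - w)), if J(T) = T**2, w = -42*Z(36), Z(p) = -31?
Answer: -19178199479/166235 ≈ -1.1537e+5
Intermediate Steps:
w = 1302 (w = -42*(-31) = 1302)
(J(20) + (-43453 - 1*72315)) + 1/(297322 + (-129785 - w)) = (20**2 + (-43453 - 1*72315)) + 1/(297322 + (-129785 - 1*1302)) = (400 + (-43453 - 72315)) + 1/(297322 + (-129785 - 1302)) = (400 - 115768) + 1/(297322 - 131087) = -115368 + 1/166235 = -19178199479/166235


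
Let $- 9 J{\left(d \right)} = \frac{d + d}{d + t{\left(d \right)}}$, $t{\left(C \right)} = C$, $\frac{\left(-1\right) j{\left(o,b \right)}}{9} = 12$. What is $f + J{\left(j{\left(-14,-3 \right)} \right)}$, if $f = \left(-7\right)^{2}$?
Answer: $\frac{440}{9} \approx 48.889$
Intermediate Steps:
$j{\left(o,b \right)} = -108$ ($j{\left(o,b \right)} = \left(-9\right) 12 = -108$)
$J{\left(d \right)} = - \frac{1}{9}$ ($J{\left(d \right)} = - \frac{\left(d + d\right) \frac{1}{d + d}}{9} = - \frac{2 d \frac{1}{2 d}}{9} = \left(- \frac{1}{9}\right) 1 = - \frac{1}{9}$)
$f = 49$
$f + J{\left(j{\left(-14,-3 \right)} \right)} = 49 - \frac{1}{9} = \frac{440}{9}$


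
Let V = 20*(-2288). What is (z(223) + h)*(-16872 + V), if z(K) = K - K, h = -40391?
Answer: 2529769112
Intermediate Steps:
V = -45760
z(K) = 0
(z(223) + h)*(-16872 + V) = (0 - 40391)*(-16872 - 45760) = -40391*(-62632) = 2529769112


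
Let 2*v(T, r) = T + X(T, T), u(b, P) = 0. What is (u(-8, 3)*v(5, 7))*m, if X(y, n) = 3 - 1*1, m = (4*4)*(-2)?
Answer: 0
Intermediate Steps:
m = -32 (m = 16*(-2) = -32)
X(y, n) = 2 (X(y, n) = 3 - 1 = 2)
v(T, r) = 1 + T/2 (v(T, r) = (T + 2)/2 = (2 + T)/2 = 1 + T/2)
(u(-8, 3)*v(5, 7))*m = (0*(1 + (1/2)*5))*(-32) = (0*(1 + 5/2))*(-32) = (0*(7/2))*(-32) = 0*(-32) = 0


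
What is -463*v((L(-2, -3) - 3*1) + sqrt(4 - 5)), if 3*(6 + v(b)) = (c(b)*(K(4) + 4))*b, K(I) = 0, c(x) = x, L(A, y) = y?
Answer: -56486/3 + 7408*I ≈ -18829.0 + 7408.0*I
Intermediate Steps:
v(b) = -6 + 4*b**2/3 (v(b) = -6 + ((b*(0 + 4))*b)/3 = -6 + ((b*4)*b)/3 = -6 + ((4*b)*b)/3 = -6 + (4*b**2)/3 = -6 + 4*b**2/3)
-463*v((L(-2, -3) - 3*1) + sqrt(4 - 5)) = -463*(-6 + 4*((-3 - 3*1) + sqrt(4 - 5))**2/3) = -463*(-6 + 4*((-3 - 3) + sqrt(-1))**2/3) = -463*(-6 + 4*(-6 + I)**2/3) = 2778 - 1852*(-6 + I)**2/3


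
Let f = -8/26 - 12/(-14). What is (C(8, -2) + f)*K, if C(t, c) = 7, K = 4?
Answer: 2748/91 ≈ 30.198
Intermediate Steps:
f = 50/91 (f = -8*1/26 - 12*(-1/14) = -4/13 + 6/7 = 50/91 ≈ 0.54945)
(C(8, -2) + f)*K = (7 + 50/91)*4 = (687/91)*4 = 2748/91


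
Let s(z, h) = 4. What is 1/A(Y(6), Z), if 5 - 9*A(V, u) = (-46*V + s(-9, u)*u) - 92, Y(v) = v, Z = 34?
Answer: 3/79 ≈ 0.037975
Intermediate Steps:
A(V, u) = 97/9 - 4*u/9 + 46*V/9 (A(V, u) = 5/9 - ((-46*V + 4*u) - 92)/9 = 5/9 - (-92 - 46*V + 4*u)/9 = 5/9 + (92/9 - 4*u/9 + 46*V/9) = 97/9 - 4*u/9 + 46*V/9)
1/A(Y(6), Z) = 1/(97/9 - 4/9*34 + (46/9)*6) = 1/(97/9 - 136/9 + 92/3) = 1/(79/3) = 3/79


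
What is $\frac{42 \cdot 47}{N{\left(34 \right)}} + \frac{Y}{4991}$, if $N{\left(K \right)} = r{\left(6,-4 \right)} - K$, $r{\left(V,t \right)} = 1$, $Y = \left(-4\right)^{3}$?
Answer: $- \frac{3284782}{54901} \approx -59.831$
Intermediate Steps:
$Y = -64$
$N{\left(K \right)} = 1 - K$
$\frac{42 \cdot 47}{N{\left(34 \right)}} + \frac{Y}{4991} = \frac{42 \cdot 47}{1 - 34} - \frac{64}{4991} = \frac{1974}{1 - 34} - \frac{64}{4991} = \frac{1974}{-33} - \frac{64}{4991} = 1974 \left(- \frac{1}{33}\right) - \frac{64}{4991} = - \frac{658}{11} - \frac{64}{4991} = - \frac{3284782}{54901}$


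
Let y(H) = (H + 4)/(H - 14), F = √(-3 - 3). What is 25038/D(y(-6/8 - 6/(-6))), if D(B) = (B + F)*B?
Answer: 75739950/18439 + 4165697250*I*√6/313463 ≈ 4107.6 + 32552.0*I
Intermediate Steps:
F = I*√6 (F = √(-6) = I*√6 ≈ 2.4495*I)
y(H) = (4 + H)/(-14 + H)
D(B) = B*(B + I*√6) (D(B) = (B + I*√6)*B = B*(B + I*√6))
25038/D(y(-6/8 - 6/(-6))) = 25038/((((4 + (-6/8 - 6/(-6)))/(-14 + (-6/8 - 6/(-6))))*((4 + (-6/8 - 6/(-6)))/(-14 + (-6/8 - 6/(-6))) + I*√6))) = 25038/((((4 + (-6*⅛ - 6*(-⅙)))/(-14 + (-6*⅛ - 6*(-⅙))))*((4 + (-6*⅛ - 6*(-⅙)))/(-14 + (-6*⅛ - 6*(-⅙))) + I*√6))) = 25038/((((4 + (-¾ + 1))/(-14 + (-¾ + 1)))*((4 + (-¾ + 1))/(-14 + (-¾ + 1)) + I*√6))) = 25038/((((4 + ¼)/(-14 + ¼))*((4 + ¼)/(-14 + ¼) + I*√6))) = 25038/((((17/4)/(-55/4))*((17/4)/(-55/4) + I*√6))) = 25038/(((-4/55*17/4)*(-4/55*17/4 + I*√6))) = 25038/((-17*(-17/55 + I*√6)/55)) = 25038/(289/3025 - 17*I*√6/55)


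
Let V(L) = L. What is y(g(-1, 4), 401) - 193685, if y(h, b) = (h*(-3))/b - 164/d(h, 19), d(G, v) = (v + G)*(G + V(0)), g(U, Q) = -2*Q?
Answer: -1708672101/8822 ≈ -1.9368e+5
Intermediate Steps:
d(G, v) = G*(G + v) (d(G, v) = (v + G)*(G + 0) = (G + v)*G = G*(G + v))
y(h, b) = -164/(h*(19 + h)) - 3*h/b (y(h, b) = (h*(-3))/b - 164*1/(h*(h + 19)) = (-3*h)/b - 164*1/(h*(19 + h)) = -3*h/b - 164/(h*(19 + h)) = -164/(h*(19 + h)) - 3*h/b)
y(g(-1, 4), 401) - 193685 = (-164*401 - 3*(-2*4)**2*(19 - 2*4))/(401*((-2*4))*(19 - 2*4)) - 193685 = (1/401)*(-65764 - 3*(-8)**2*(19 - 8))/(-8*(19 - 8)) - 193685 = (1/401)*(-1/8)*(-65764 - 3*64*11)/11 - 193685 = (1/401)*(-1/8)*(1/11)*(-65764 - 2112) - 193685 = (1/401)*(-1/8)*(1/11)*(-67876) - 193685 = 16969/8822 - 193685 = -1708672101/8822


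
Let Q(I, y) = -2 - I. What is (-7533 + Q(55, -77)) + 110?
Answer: -7480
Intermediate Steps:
(-7533 + Q(55, -77)) + 110 = (-7533 + (-2 - 1*55)) + 110 = (-7533 + (-2 - 55)) + 110 = (-7533 - 57) + 110 = -7590 + 110 = -7480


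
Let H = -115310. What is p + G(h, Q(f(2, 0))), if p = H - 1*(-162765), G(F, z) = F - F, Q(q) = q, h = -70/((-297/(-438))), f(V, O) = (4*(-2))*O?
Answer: 47455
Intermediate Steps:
f(V, O) = -8*O
h = -10220/99 (h = -70/((-297*(-1/438))) = -70/99/146 = -70*146/99 = -10220/99 ≈ -103.23)
G(F, z) = 0
p = 47455 (p = -115310 - 1*(-162765) = -115310 + 162765 = 47455)
p + G(h, Q(f(2, 0))) = 47455 + 0 = 47455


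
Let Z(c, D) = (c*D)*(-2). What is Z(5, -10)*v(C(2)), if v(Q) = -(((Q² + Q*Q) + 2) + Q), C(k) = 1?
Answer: -500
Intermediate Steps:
Z(c, D) = -2*D*c (Z(c, D) = (D*c)*(-2) = -2*D*c)
v(Q) = -2 - Q - 2*Q² (v(Q) = -(((Q² + Q²) + 2) + Q) = -((2*Q² + 2) + Q) = -((2 + 2*Q²) + Q) = -(2 + Q + 2*Q²) = -2 - Q - 2*Q²)
Z(5, -10)*v(C(2)) = (-2*(-10)*5)*(-2 - 1*1 - 2*1²) = 100*(-2 - 1 - 2*1) = 100*(-2 - 1 - 2) = 100*(-5) = -500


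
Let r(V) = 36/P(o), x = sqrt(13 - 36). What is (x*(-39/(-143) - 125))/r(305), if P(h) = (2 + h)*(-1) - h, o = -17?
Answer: -10976*I*sqrt(23)/99 ≈ -531.71*I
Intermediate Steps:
x = I*sqrt(23) (x = sqrt(-23) = I*sqrt(23) ≈ 4.7958*I)
P(h) = -2 - 2*h (P(h) = (-2 - h) - h = -2 - 2*h)
r(V) = 9/8 (r(V) = 36/(-2 - 2*(-17)) = 36/(-2 + 34) = 36/32 = 36*(1/32) = 9/8)
(x*(-39/(-143) - 125))/r(305) = ((I*sqrt(23))*(-39/(-143) - 125))/(9/8) = ((I*sqrt(23))*(-39*(-1/143) - 125))*(8/9) = ((I*sqrt(23))*(3/11 - 125))*(8/9) = ((I*sqrt(23))*(-1372/11))*(8/9) = -1372*I*sqrt(23)/11*(8/9) = -10976*I*sqrt(23)/99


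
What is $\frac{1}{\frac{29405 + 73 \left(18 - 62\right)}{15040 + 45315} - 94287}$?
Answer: $- \frac{60355}{5690665692} \approx -1.0606 \cdot 10^{-5}$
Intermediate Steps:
$\frac{1}{\frac{29405 + 73 \left(18 - 62\right)}{15040 + 45315} - 94287} = \frac{1}{\frac{29405 + 73 \left(-44\right)}{60355} - 94287} = \frac{1}{\left(29405 - 3212\right) \frac{1}{60355} - 94287} = \frac{1}{26193 \cdot \frac{1}{60355} - 94287} = \frac{1}{\frac{26193}{60355} - 94287} = \frac{1}{- \frac{5690665692}{60355}} = - \frac{60355}{5690665692}$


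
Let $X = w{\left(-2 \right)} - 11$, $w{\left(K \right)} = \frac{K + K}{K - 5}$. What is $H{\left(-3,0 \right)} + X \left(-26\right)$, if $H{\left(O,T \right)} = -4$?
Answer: $\frac{1870}{7} \approx 267.14$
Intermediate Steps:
$w{\left(K \right)} = \frac{2 K}{-5 + K}$
$X = - \frac{73}{7}$ ($X = 2 \left(-2\right) \frac{1}{-5 - 2} - 11 = 2 \left(-2\right) \frac{1}{-7} - 11 = 2 \left(-2\right) \left(- \frac{1}{7}\right) - 11 = \frac{4}{7} - 11 = - \frac{73}{7} \approx -10.429$)
$H{\left(-3,0 \right)} + X \left(-26\right) = -4 - - \frac{1898}{7} = -4 + \frac{1898}{7} = \frac{1870}{7}$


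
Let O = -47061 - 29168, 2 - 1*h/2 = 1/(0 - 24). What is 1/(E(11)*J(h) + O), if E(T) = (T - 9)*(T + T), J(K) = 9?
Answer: -1/75833 ≈ -1.3187e-5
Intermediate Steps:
h = 49/12 (h = 4 - 2/(0 - 24) = 4 - 2/(-24) = 4 - 2*(-1/24) = 4 + 1/12 = 49/12 ≈ 4.0833)
E(T) = 2*T*(-9 + T) (E(T) = (-9 + T)*(2*T) = 2*T*(-9 + T))
O = -76229
1/(E(11)*J(h) + O) = 1/((2*11*(-9 + 11))*9 - 76229) = 1/((2*11*2)*9 - 76229) = 1/(44*9 - 76229) = 1/(396 - 76229) = 1/(-75833) = -1/75833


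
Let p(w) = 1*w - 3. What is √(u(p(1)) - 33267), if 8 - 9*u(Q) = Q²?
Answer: I*√299399/3 ≈ 182.39*I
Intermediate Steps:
p(w) = -3 + w (p(w) = w - 3 = -3 + w)
u(Q) = 8/9 - Q²/9
√(u(p(1)) - 33267) = √((8/9 - (-3 + 1)²/9) - 33267) = √((8/9 - ⅑*(-2)²) - 33267) = √((8/9 - ⅑*4) - 33267) = √((8/9 - 4/9) - 33267) = √(4/9 - 33267) = √(-299399/9) = I*√299399/3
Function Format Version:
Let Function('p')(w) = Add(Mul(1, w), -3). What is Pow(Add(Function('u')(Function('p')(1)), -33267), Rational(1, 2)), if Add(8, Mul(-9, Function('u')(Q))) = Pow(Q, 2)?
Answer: Mul(Rational(1, 3), I, Pow(299399, Rational(1, 2))) ≈ Mul(182.39, I)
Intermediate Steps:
Function('p')(w) = Add(-3, w) (Function('p')(w) = Add(w, -3) = Add(-3, w))
Function('u')(Q) = Add(Rational(8, 9), Mul(Rational(-1, 9), Pow(Q, 2)))
Pow(Add(Function('u')(Function('p')(1)), -33267), Rational(1, 2)) = Pow(Add(Add(Rational(8, 9), Mul(Rational(-1, 9), Pow(Add(-3, 1), 2))), -33267), Rational(1, 2)) = Pow(Add(Add(Rational(8, 9), Mul(Rational(-1, 9), Pow(-2, 2))), -33267), Rational(1, 2)) = Pow(Add(Add(Rational(8, 9), Mul(Rational(-1, 9), 4)), -33267), Rational(1, 2)) = Pow(Add(Add(Rational(8, 9), Rational(-4, 9)), -33267), Rational(1, 2)) = Pow(Add(Rational(4, 9), -33267), Rational(1, 2)) = Pow(Rational(-299399, 9), Rational(1, 2)) = Mul(Rational(1, 3), I, Pow(299399, Rational(1, 2)))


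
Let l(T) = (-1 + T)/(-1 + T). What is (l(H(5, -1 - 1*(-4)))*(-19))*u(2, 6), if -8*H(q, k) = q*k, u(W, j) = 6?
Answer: -114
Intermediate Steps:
H(q, k) = -k*q/8 (H(q, k) = -q*k/8 = -k*q/8)
l(T) = 1
(l(H(5, -1 - 1*(-4)))*(-19))*u(2, 6) = (1*(-19))*6 = -19*6 = -114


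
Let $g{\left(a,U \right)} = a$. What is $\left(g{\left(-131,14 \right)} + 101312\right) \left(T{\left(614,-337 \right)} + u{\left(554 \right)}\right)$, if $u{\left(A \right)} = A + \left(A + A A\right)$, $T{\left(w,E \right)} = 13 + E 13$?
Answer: $30724217736$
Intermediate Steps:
$T{\left(w,E \right)} = 13 + 13 E$
$u{\left(A \right)} = A^{2} + 2 A$ ($u{\left(A \right)} = A + \left(A + A^{2}\right) = A^{2} + 2 A$)
$\left(g{\left(-131,14 \right)} + 101312\right) \left(T{\left(614,-337 \right)} + u{\left(554 \right)}\right) = \left(-131 + 101312\right) \left(\left(13 + 13 \left(-337\right)\right) + 554 \left(2 + 554\right)\right) = 101181 \left(\left(13 - 4381\right) + 554 \cdot 556\right) = 101181 \left(-4368 + 308024\right) = 101181 \cdot 303656 = 30724217736$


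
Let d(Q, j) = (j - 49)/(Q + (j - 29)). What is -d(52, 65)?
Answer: -2/11 ≈ -0.18182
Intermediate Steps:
d(Q, j) = (-49 + j)/(-29 + Q + j) (d(Q, j) = (-49 + j)/(Q + (-29 + j)) = (-49 + j)/(-29 + Q + j))
-d(52, 65) = -(-49 + 65)/(-29 + 52 + 65) = -16/88 = -1*2/11 = -2/11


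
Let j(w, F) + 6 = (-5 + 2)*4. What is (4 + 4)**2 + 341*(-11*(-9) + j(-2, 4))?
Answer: 27685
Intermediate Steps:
j(w, F) = -18 (j(w, F) = -6 + (-5 + 2)*4 = -6 - 3*4 = -6 - 12 = -18)
(4 + 4)**2 + 341*(-11*(-9) + j(-2, 4)) = (4 + 4)**2 + 341*(-11*(-9) - 18) = 8**2 + 341*(99 - 18) = 64 + 341*81 = 64 + 27621 = 27685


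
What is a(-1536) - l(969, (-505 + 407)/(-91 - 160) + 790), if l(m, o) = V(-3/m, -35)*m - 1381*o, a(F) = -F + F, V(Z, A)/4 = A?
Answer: 308024488/251 ≈ 1.2272e+6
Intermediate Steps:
V(Z, A) = 4*A
a(F) = 0
l(m, o) = -1381*o - 140*m (l(m, o) = (4*(-35))*m - 1381*o = -140*m - 1381*o = -1381*o - 140*m)
a(-1536) - l(969, (-505 + 407)/(-91 - 160) + 790) = 0 - (-1381*((-505 + 407)/(-91 - 160) + 790) - 140*969) = 0 - (-1381*(-98/(-251) + 790) - 135660) = 0 - (-1381*(-98*(-1/251) + 790) - 135660) = 0 - (-1381*(98/251 + 790) - 135660) = 0 - (-1381*198388/251 - 135660) = 0 - (-273973828/251 - 135660) = 0 - 1*(-308024488/251) = 0 + 308024488/251 = 308024488/251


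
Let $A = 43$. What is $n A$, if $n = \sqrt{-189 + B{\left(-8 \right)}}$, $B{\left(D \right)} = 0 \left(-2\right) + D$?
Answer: $43 i \sqrt{197} \approx 603.53 i$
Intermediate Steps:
$B{\left(D \right)} = D$ ($B{\left(D \right)} = 0 + D = D$)
$n = i \sqrt{197}$ ($n = \sqrt{-189 - 8} = \sqrt{-197} = i \sqrt{197} \approx 14.036 i$)
$n A = i \sqrt{197} \cdot 43 = 43 i \sqrt{197}$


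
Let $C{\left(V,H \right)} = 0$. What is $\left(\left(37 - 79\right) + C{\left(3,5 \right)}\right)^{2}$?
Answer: $1764$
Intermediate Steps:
$\left(\left(37 - 79\right) + C{\left(3,5 \right)}\right)^{2} = \left(\left(37 - 79\right) + 0\right)^{2} = \left(-42 + 0\right)^{2} = \left(-42\right)^{2} = 1764$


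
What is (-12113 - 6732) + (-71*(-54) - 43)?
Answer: -15054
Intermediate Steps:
(-12113 - 6732) + (-71*(-54) - 43) = -18845 + (3834 - 43) = -18845 + 3791 = -15054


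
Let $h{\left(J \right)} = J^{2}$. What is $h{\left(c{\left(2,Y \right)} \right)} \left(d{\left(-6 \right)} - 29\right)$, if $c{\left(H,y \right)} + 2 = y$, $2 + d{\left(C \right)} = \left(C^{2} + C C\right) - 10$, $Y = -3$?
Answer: $775$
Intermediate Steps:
$d{\left(C \right)} = -12 + 2 C^{2}$ ($d{\left(C \right)} = -2 - \left(10 - C^{2} - C C\right) = -2 + \left(\left(C^{2} + C^{2}\right) - 10\right) = -2 + \left(2 C^{2} - 10\right) = -2 + \left(-10 + 2 C^{2}\right) = -12 + 2 C^{2}$)
$c{\left(H,y \right)} = -2 + y$
$h{\left(c{\left(2,Y \right)} \right)} \left(d{\left(-6 \right)} - 29\right) = \left(-2 - 3\right)^{2} \left(\left(-12 + 2 \left(-6\right)^{2}\right) - 29\right) = \left(-5\right)^{2} \left(\left(-12 + 2 \cdot 36\right) - 29\right) = 25 \left(\left(-12 + 72\right) - 29\right) = 25 \left(60 - 29\right) = 25 \cdot 31 = 775$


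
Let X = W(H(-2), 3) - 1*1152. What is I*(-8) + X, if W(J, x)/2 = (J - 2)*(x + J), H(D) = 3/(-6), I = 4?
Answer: -2393/2 ≈ -1196.5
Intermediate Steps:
H(D) = -½ (H(D) = 3*(-⅙) = -½)
W(J, x) = 2*(-2 + J)*(J + x) (W(J, x) = 2*((J - 2)*(x + J)) = 2*((-2 + J)*(J + x)) = 2*(-2 + J)*(J + x))
X = -2329/2 (X = (-4*(-½) - 4*3 + 2*(-½)² + 2*(-½)*3) - 1*1152 = (2 - 12 + 2*(¼) - 3) - 1152 = (2 - 12 + ½ - 3) - 1152 = -25/2 - 1152 = -2329/2 ≈ -1164.5)
I*(-8) + X = 4*(-8) - 2329/2 = -32 - 2329/2 = -2393/2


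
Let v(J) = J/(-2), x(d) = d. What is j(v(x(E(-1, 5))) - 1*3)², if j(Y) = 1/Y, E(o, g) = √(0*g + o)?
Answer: 4/(6 + I)² ≈ 0.10226 - 0.035062*I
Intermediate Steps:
E(o, g) = √o (E(o, g) = √(0 + o) = √o)
v(J) = -J/2 (v(J) = J*(-½) = -J/2)
j(v(x(E(-1, 5))) - 1*3)² = (1/(-I/2 - 1*3))² = (1/(-I/2 - 3))² = (1/(-3 - I/2))² = (4*(-3 + I/2)/37)² = 16*(-3 + I/2)²/1369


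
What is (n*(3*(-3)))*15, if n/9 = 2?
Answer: -2430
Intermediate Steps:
n = 18 (n = 9*2 = 18)
(n*(3*(-3)))*15 = (18*(3*(-3)))*15 = (18*(-9))*15 = -162*15 = -2430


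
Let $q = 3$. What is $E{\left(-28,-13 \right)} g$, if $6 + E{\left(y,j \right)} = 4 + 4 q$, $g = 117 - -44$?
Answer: $1610$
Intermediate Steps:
$g = 161$ ($g = 117 + 44 = 161$)
$E{\left(y,j \right)} = 10$ ($E{\left(y,j \right)} = -6 + \left(4 + 4 \cdot 3\right) = -6 + \left(4 + 12\right) = -6 + 16 = 10$)
$E{\left(-28,-13 \right)} g = 10 \cdot 161 = 1610$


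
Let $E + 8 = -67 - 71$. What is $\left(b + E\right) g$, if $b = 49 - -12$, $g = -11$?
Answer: $935$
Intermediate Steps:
$b = 61$ ($b = 49 + 12 = 61$)
$E = -146$ ($E = -8 - 138 = -146$)
$\left(b + E\right) g = \left(61 - 146\right) \left(-11\right) = \left(-85\right) \left(-11\right) = 935$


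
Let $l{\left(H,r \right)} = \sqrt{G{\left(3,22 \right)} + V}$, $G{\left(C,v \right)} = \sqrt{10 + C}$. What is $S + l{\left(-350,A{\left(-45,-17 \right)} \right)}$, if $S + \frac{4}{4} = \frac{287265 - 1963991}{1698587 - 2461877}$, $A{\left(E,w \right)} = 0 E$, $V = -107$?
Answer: $\frac{456718}{381645} + \sqrt{-107 + \sqrt{13}} \approx 1.1967 + 10.168 i$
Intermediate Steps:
$A{\left(E,w \right)} = 0$
$l{\left(H,r \right)} = \sqrt{-107 + \sqrt{13}}$ ($l{\left(H,r \right)} = \sqrt{\sqrt{10 + 3} - 107} = \sqrt{\sqrt{13} - 107} = \sqrt{-107 + \sqrt{13}}$)
$S = \frac{456718}{381645}$ ($S = -1 + \frac{287265 - 1963991}{1698587 - 2461877} = -1 - \frac{1676726}{-763290} = -1 - - \frac{838363}{381645} = -1 + \frac{838363}{381645} = \frac{456718}{381645} \approx 1.1967$)
$S + l{\left(-350,A{\left(-45,-17 \right)} \right)} = \frac{456718}{381645} + \sqrt{-107 + \sqrt{13}}$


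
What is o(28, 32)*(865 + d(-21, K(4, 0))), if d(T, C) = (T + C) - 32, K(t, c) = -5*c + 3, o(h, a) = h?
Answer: 22820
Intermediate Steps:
K(t, c) = 3 - 5*c
d(T, C) = -32 + C + T (d(T, C) = (C + T) - 32 = -32 + C + T)
o(28, 32)*(865 + d(-21, K(4, 0))) = 28*(865 + (-32 + (3 - 5*0) - 21)) = 28*(865 + (-32 + (3 + 0) - 21)) = 28*(865 + (-32 + 3 - 21)) = 28*(865 - 50) = 28*815 = 22820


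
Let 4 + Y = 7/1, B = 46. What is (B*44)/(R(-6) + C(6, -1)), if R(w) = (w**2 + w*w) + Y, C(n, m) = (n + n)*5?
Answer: 2024/135 ≈ 14.993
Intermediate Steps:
Y = 3 (Y = -4 + 7/1 = -4 + 7*1 = -4 + 7 = 3)
C(n, m) = 10*n (C(n, m) = (2*n)*5 = 10*n)
R(w) = 3 + 2*w**2 (R(w) = (w**2 + w*w) + 3 = (w**2 + w**2) + 3 = 2*w**2 + 3 = 3 + 2*w**2)
(B*44)/(R(-6) + C(6, -1)) = (46*44)/((3 + 2*(-6)**2) + 10*6) = 2024/((3 + 2*36) + 60) = 2024/((3 + 72) + 60) = 2024/(75 + 60) = 2024/135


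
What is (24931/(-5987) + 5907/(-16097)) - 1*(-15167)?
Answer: 1461248652897/96372739 ≈ 15162.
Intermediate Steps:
(24931/(-5987) + 5907/(-16097)) - 1*(-15167) = (24931*(-1/5987) + 5907*(-1/16097)) + 15167 = (-24931/5987 - 5907/16097) + 15167 = -436679516/96372739 + 15167 = 1461248652897/96372739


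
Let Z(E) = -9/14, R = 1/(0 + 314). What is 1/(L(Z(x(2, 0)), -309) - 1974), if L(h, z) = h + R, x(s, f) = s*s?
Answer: -1099/2170129 ≈ -0.00050642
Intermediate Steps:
R = 1/314 ≈ 0.0031847
x(s, f) = s**2
Z(E) = -9/14 (Z(E) = -9*1/14 = -9/14)
L(h, z) = 1/314 + h (L(h, z) = h + 1/314 = 1/314 + h)
1/(L(Z(x(2, 0)), -309) - 1974) = 1/((1/314 - 9/14) - 1974) = 1/(-703/1099 - 1974) = 1/(-2170129/1099) = -1099/2170129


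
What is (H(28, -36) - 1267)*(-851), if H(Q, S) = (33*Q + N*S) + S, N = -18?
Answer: -228919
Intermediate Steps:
H(Q, S) = -17*S + 33*Q (H(Q, S) = (33*Q - 18*S) + S = (-18*S + 33*Q) + S = -17*S + 33*Q)
(H(28, -36) - 1267)*(-851) = ((-17*(-36) + 33*28) - 1267)*(-851) = ((612 + 924) - 1267)*(-851) = (1536 - 1267)*(-851) = 269*(-851) = -228919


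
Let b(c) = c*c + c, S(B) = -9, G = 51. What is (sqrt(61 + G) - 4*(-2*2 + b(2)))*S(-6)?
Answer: 72 - 36*sqrt(7) ≈ -23.247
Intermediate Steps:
b(c) = c + c**2 (b(c) = c**2 + c = c + c**2)
(sqrt(61 + G) - 4*(-2*2 + b(2)))*S(-6) = (sqrt(61 + 51) - 4*(-2*2 + 2*(1 + 2)))*(-9) = (sqrt(112) - 4*(-4 + 2*3))*(-9) = (4*sqrt(7) - 4*(-4 + 6))*(-9) = (4*sqrt(7) - 4*2)*(-9) = (4*sqrt(7) - 8)*(-9) = (-8 + 4*sqrt(7))*(-9) = 72 - 36*sqrt(7)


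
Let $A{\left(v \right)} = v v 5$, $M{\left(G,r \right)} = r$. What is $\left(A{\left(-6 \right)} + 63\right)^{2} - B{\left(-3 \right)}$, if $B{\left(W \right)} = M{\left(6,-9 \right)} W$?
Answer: $59022$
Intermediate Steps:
$A{\left(v \right)} = 5 v^{2}$ ($A{\left(v \right)} = v^{2} \cdot 5 = 5 v^{2}$)
$B{\left(W \right)} = - 9 W$
$\left(A{\left(-6 \right)} + 63\right)^{2} - B{\left(-3 \right)} = \left(5 \left(-6\right)^{2} + 63\right)^{2} - \left(-9\right) \left(-3\right) = \left(5 \cdot 36 + 63\right)^{2} - 27 = \left(180 + 63\right)^{2} - 27 = 243^{2} - 27 = 59049 - 27 = 59022$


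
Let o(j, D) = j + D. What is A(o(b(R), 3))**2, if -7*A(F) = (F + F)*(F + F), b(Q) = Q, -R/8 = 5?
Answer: 29986576/49 ≈ 6.1197e+5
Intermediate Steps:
R = -40 (R = -8*5 = -40)
o(j, D) = D + j
A(F) = -4*F**2/7 (A(F) = -(F + F)*(F + F)/7 = -2*F*2*F/7 = -4*F**2/7)
A(o(b(R), 3))**2 = (-4*(3 - 40)**2/7)**2 = (-4/7*(-37)**2)**2 = (-4/7*1369)**2 = (-5476/7)**2 = 29986576/49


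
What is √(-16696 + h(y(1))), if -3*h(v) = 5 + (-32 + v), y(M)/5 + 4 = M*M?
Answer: I*√16682 ≈ 129.16*I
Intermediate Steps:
y(M) = -20 + 5*M² (y(M) = -20 + 5*(M*M) = -20 + 5*M²)
h(v) = 9 - v/3 (h(v) = -(5 + (-32 + v))/3 = -(-27 + v)/3 = 9 - v/3)
√(-16696 + h(y(1))) = √(-16696 + (9 - (-20 + 5*1²)/3)) = √(-16696 + (9 - (-20 + 5*1)/3)) = √(-16696 + (9 - (-20 + 5)/3)) = √(-16696 + (9 - ⅓*(-15))) = √(-16696 + (9 + 5)) = √(-16696 + 14) = √(-16682) = I*√16682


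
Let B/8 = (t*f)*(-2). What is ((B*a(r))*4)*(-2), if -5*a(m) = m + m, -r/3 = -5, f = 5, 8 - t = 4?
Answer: -15360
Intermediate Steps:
t = 4 (t = 8 - 1*4 = 8 - 4 = 4)
r = 15 (r = -3*(-5) = 15)
a(m) = -2*m/5 (a(m) = -(m + m)/5 = -2*m/5)
B = -320 (B = 8*((4*5)*(-2)) = 8*(20*(-2)) = 8*(-40) = -320)
((B*a(r))*4)*(-2) = (-(-128)*15*4)*(-2) = (-320*(-6)*4)*(-2) = (1920*4)*(-2) = 7680*(-2) = -15360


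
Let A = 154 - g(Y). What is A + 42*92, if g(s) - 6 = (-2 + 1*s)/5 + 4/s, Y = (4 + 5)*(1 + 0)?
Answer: 180457/45 ≈ 4010.2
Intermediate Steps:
Y = 9 (Y = 9*1 = 9)
g(s) = 28/5 + 4/s + s/5 (g(s) = 6 + ((-2 + 1*s)/5 + 4/s) = 6 + ((-2 + s)*(⅕) + 4/s) = 6 + ((-⅖ + s/5) + 4/s) = 6 + (-⅖ + 4/s + s/5) = 28/5 + 4/s + s/5)
A = 6577/45 (A = 154 - (20 + 9*(28 + 9))/(5*9) = 154 - (20 + 9*37)/(5*9) = 154 - (20 + 333)/(5*9) = 154 - 353/(5*9) = 154 - 1*353/45 = 154 - 353/45 = 6577/45 ≈ 146.16)
A + 42*92 = 6577/45 + 42*92 = 6577/45 + 3864 = 180457/45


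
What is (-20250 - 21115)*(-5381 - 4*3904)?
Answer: 868540905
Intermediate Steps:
(-20250 - 21115)*(-5381 - 4*3904) = -41365*(-5381 - 15616) = -41365*(-20997) = 868540905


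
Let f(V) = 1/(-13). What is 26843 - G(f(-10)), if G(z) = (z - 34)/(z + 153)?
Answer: 53364327/1988 ≈ 26843.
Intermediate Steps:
f(V) = -1/13
G(z) = (-34 + z)/(153 + z)
26843 - G(f(-10)) = 26843 - (-34 - 1/13)/(153 - 1/13) = 26843 - (-443)/(1988/13*13) = 26843 - 13*(-443)/(1988*13) = 26843 - 1*(-443/1988) = 26843 + 443/1988 = 53364327/1988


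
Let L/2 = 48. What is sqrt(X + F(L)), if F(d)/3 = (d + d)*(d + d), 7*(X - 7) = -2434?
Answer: 3*sqrt(600257)/7 ≈ 332.04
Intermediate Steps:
X = -2385/7 (X = 7 + (1/7)*(-2434) = 7 - 2434/7 = -2385/7 ≈ -340.71)
L = 96 (L = 2*48 = 96)
F(d) = 12*d**2 (F(d) = 3*((d + d)*(d + d)) = 3*((2*d)*(2*d)) = 3*(4*d**2) = 12*d**2)
sqrt(X + F(L)) = sqrt(-2385/7 + 12*96**2) = sqrt(-2385/7 + 12*9216) = sqrt(-2385/7 + 110592) = sqrt(771759/7) = 3*sqrt(600257)/7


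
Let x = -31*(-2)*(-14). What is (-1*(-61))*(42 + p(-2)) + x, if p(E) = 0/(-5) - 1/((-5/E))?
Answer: 8348/5 ≈ 1669.6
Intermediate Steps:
p(E) = E/5 (p(E) = 0*(-⅕) - (-1)*E/5 = 0 + E/5 = E/5)
x = -868 (x = 62*(-14) = -868)
(-1*(-61))*(42 + p(-2)) + x = (-1*(-61))*(42 + (⅕)*(-2)) - 868 = 61*(42 - ⅖) - 868 = 61*(208/5) - 868 = 12688/5 - 868 = 8348/5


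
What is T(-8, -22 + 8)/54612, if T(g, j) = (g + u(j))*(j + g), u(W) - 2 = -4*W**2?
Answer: 4345/13653 ≈ 0.31824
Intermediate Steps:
u(W) = 2 - 4*W**2
T(g, j) = (g + j)*(2 + g - 4*j**2) (T(g, j) = (g + (2 - 4*j**2))*(j + g) = (2 + g - 4*j**2)*(g + j) = (g + j)*(2 + g - 4*j**2))
T(-8, -22 + 8)/54612 = ((-8)**2 - 4*(-22 + 8)**3 + 2*(-8) + 2*(-22 + 8) - 8*(-22 + 8) - 4*(-8)*(-22 + 8)**2)/54612 = (64 - 4*(-14)**3 - 16 + 2*(-14) - 8*(-14) - 4*(-8)*(-14)**2)*(1/54612) = (64 - 4*(-2744) - 16 - 28 + 112 - 4*(-8)*196)*(1/54612) = (64 + 10976 - 16 - 28 + 112 + 6272)*(1/54612) = 17380*(1/54612) = 4345/13653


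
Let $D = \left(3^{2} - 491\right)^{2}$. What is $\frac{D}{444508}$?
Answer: $\frac{58081}{111127} \approx 0.52265$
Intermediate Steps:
$D = 232324$ ($D = \left(9 - 491\right)^{2} = \left(-482\right)^{2} = 232324$)
$\frac{D}{444508} = \frac{232324}{444508} = 232324 \cdot \frac{1}{444508} = \frac{58081}{111127}$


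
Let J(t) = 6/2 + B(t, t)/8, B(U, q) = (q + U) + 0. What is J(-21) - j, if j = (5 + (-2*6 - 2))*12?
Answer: 423/4 ≈ 105.75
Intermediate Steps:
B(U, q) = U + q (B(U, q) = (U + q) + 0 = U + q)
J(t) = 3 + t/4 (J(t) = 6/2 + (t + t)/8 = 6*(½) + (2*t)*(⅛) = 3 + t/4)
j = -108 (j = (5 + (-12 - 2))*12 = (5 - 14)*12 = -9*12 = -108)
J(-21) - j = (3 + (¼)*(-21)) - 1*(-108) = (3 - 21/4) + 108 = -9/4 + 108 = 423/4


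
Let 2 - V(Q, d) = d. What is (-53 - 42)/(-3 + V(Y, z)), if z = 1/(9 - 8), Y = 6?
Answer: 95/2 ≈ 47.500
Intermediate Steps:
z = 1 (z = 1/1 = 1)
V(Q, d) = 2 - d
(-53 - 42)/(-3 + V(Y, z)) = (-53 - 42)/(-3 + (2 - 1*1)) = -95/(-3 + (2 - 1)) = -95/(-3 + 1) = -95/(-2) = -95*(-½) = 95/2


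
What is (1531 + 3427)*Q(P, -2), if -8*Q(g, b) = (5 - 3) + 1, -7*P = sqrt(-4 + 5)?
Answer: -7437/4 ≈ -1859.3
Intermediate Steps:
P = -1/7 (P = -sqrt(-4 + 5)/7 = -sqrt(1)/7 = -1/7*1 = -1/7 ≈ -0.14286)
Q(g, b) = -3/8 (Q(g, b) = -((5 - 3) + 1)/8 = -(2 + 1)/8 = -1/8*3 = -3/8)
(1531 + 3427)*Q(P, -2) = (1531 + 3427)*(-3/8) = 4958*(-3/8) = -7437/4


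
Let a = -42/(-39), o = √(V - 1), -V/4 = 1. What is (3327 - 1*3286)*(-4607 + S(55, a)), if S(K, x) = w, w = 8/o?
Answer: -188887 - 328*I*√5/5 ≈ -1.8889e+5 - 146.69*I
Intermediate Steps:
V = -4 (V = -4*1 = -4)
o = I*√5 (o = √(-4 - 1) = √(-5) = I*√5 ≈ 2.2361*I)
a = 14/13 (a = -42*(-1/39) = 14/13 ≈ 1.0769)
w = -8*I*√5/5 (w = 8/((I*√5)) = 8*(-I*√5/5) = -8*I*√5/5 ≈ -3.5777*I)
S(K, x) = -8*I*√5/5
(3327 - 1*3286)*(-4607 + S(55, a)) = (3327 - 1*3286)*(-4607 - 8*I*√5/5) = (3327 - 3286)*(-4607 - 8*I*√5/5) = 41*(-4607 - 8*I*√5/5) = -188887 - 328*I*√5/5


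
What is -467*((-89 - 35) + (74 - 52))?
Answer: 47634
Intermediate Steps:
-467*((-89 - 35) + (74 - 52)) = -467*(-124 + 22) = -467*(-102) = 47634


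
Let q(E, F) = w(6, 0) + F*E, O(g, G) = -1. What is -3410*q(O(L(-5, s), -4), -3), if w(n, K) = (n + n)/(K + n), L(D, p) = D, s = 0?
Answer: -17050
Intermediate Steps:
w(n, K) = 2*n/(K + n) (w(n, K) = (2*n)/(K + n) = 2*n/(K + n))
q(E, F) = 2 + E*F (q(E, F) = 2*6/(0 + 6) + F*E = 2*6/6 + E*F = 2*6*(1/6) + E*F = 2 + E*F)
-3410*q(O(L(-5, s), -4), -3) = -3410*(2 - 1*(-3)) = -3410*(2 + 3) = -3410*5 = -17050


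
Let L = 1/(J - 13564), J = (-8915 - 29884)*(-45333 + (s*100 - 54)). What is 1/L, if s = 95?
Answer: 1392366149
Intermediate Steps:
J = 1392379713 (J = (-8915 - 29884)*(-45333 + (95*100 - 54)) = -38799*(-45333 + (9500 - 54)) = -38799*(-45333 + 9446) = -38799*(-35887) = 1392379713)
L = 1/1392366149 (L = 1/(1392379713 - 13564) = 1/1392366149 ≈ 7.1820e-10)
1/L = 1/(1/1392366149) = 1392366149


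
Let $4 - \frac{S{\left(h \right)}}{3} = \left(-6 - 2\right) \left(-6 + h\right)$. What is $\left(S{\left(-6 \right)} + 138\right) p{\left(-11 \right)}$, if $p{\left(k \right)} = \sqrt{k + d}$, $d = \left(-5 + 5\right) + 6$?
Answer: $- 138 i \sqrt{5} \approx - 308.58 i$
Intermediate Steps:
$d = 6$ ($d = 0 + 6 = 6$)
$p{\left(k \right)} = \sqrt{6 + k}$ ($p{\left(k \right)} = \sqrt{k + 6} = \sqrt{6 + k}$)
$S{\left(h \right)} = -132 + 24 h$ ($S{\left(h \right)} = 12 - 3 \left(-6 - 2\right) \left(-6 + h\right) = 12 - 3 \left(- 8 \left(-6 + h\right)\right) = 12 - 3 \left(48 - 8 h\right) = 12 + \left(-144 + 24 h\right) = -132 + 24 h$)
$\left(S{\left(-6 \right)} + 138\right) p{\left(-11 \right)} = \left(\left(-132 + 24 \left(-6\right)\right) + 138\right) \sqrt{6 - 11} = \left(\left(-132 - 144\right) + 138\right) \sqrt{-5} = \left(-276 + 138\right) i \sqrt{5} = - 138 i \sqrt{5}$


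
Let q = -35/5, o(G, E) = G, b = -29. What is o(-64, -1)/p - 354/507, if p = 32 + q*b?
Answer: -38546/39715 ≈ -0.97056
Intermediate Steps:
q = -7 (q = -35*⅕ = -7)
p = 235 (p = 32 - 7*(-29) = 32 + 203 = 235)
o(-64, -1)/p - 354/507 = -64/235 - 354/507 = -64*1/235 - 354*1/507 = -64/235 - 118/169 = -38546/39715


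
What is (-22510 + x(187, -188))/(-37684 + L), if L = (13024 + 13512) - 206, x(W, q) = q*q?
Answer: -6417/5677 ≈ -1.1304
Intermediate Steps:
x(W, q) = q**2
L = 26330 (L = 26536 - 206 = 26330)
(-22510 + x(187, -188))/(-37684 + L) = (-22510 + (-188)**2)/(-37684 + 26330) = (-22510 + 35344)/(-11354) = 12834*(-1/11354) = -6417/5677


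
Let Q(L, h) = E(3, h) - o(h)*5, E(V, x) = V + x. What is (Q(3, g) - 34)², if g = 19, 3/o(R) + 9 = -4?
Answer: 19881/169 ≈ 117.64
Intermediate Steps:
o(R) = -3/13 (o(R) = 3/(-9 - 4) = 3/(-13) = 3*(-1/13) = -3/13)
Q(L, h) = 54/13 + h (Q(L, h) = (3 + h) - (-3)*5/13 = (3 + h) - 1*(-15/13) = (3 + h) + 15/13 = 54/13 + h)
(Q(3, g) - 34)² = ((54/13 + 19) - 34)² = (301/13 - 34)² = (-141/13)² = 19881/169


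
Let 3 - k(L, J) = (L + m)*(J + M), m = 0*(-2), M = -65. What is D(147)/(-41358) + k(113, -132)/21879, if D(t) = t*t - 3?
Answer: 6789043/13710177 ≈ 0.49518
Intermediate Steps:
m = 0
D(t) = -3 + t**2 (D(t) = t**2 - 3 = -3 + t**2)
k(L, J) = 3 - L*(-65 + J) (k(L, J) = 3 - (L + 0)*(J - 65) = 3 - L*(-65 + J))
D(147)/(-41358) + k(113, -132)/21879 = (-3 + 147**2)/(-41358) + (3 + 65*113 - 1*(-132)*113)/21879 = (-3 + 21609)*(-1/41358) + (3 + 7345 + 14916)*(1/21879) = 21606*(-1/41358) + 22264*(1/21879) = -3601/6893 + 2024/1989 = 6789043/13710177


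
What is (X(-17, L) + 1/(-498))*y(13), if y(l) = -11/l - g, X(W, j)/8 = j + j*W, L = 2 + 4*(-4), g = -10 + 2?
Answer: 27664865/2158 ≈ 12820.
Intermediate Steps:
g = -8
L = -14 (L = 2 - 16 = -14)
X(W, j) = 8*j + 8*W*j (X(W, j) = 8*(j + j*W) = 8*(j + W*j) = 8*j + 8*W*j)
y(l) = 8 - 11/l (y(l) = -11/l - 1*(-8) = -11/l + 8 = 8 - 11/l)
(X(-17, L) + 1/(-498))*y(13) = (8*(-14)*(1 - 17) + 1/(-498))*(8 - 11/13) = (8*(-14)*(-16) - 1/498)*(8 - 11*1/13) = (1792 - 1/498)*(8 - 11/13) = (892415/498)*(93/13) = 27664865/2158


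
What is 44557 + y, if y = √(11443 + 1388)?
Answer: 44557 + √12831 ≈ 44670.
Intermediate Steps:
y = √12831 ≈ 113.27
44557 + y = 44557 + √12831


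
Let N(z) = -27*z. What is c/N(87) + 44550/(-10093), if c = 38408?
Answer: -492299894/23708457 ≈ -20.765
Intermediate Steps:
c/N(87) + 44550/(-10093) = 38408/((-27*87)) + 44550/(-10093) = 38408/(-2349) + 44550*(-1/10093) = 38408*(-1/2349) - 44550/10093 = -38408/2349 - 44550/10093 = -492299894/23708457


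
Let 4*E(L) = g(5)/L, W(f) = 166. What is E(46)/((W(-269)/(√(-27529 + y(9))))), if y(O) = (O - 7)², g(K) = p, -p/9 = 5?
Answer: -225*I*√1101/30544 ≈ -0.24443*I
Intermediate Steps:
p = -45 (p = -9*5 = -45)
g(K) = -45
E(L) = -45/(4*L) (E(L) = (-45/L)/4 = -45/(4*L))
y(O) = (-7 + O)²
E(46)/((W(-269)/(√(-27529 + y(9))))) = (-45/4/46)/((166/(√(-27529 + (-7 + 9)²)))) = (-45/4*1/46)/((166/(√(-27529 + 2²)))) = -45*√(-27529 + 4)/166/184 = -45*5*I*√1101/166/184 = -225*I*√1101/30544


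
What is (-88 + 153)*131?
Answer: 8515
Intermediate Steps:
(-88 + 153)*131 = 65*131 = 8515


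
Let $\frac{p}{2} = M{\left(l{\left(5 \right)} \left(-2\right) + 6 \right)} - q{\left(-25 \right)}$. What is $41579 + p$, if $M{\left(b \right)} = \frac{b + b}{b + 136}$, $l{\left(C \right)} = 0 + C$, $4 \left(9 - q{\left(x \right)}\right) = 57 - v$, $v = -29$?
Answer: $\frac{1372928}{33} \approx 41604.0$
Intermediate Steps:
$q{\left(x \right)} = - \frac{25}{2}$ ($q{\left(x \right)} = 9 - \frac{57 - -29}{4} = 9 - \frac{57 + 29}{4} = 9 - \frac{43}{2} = - \frac{25}{2}$)
$l{\left(C \right)} = C$
$M{\left(b \right)} = \frac{2 b}{136 + b}$
$p = \frac{821}{33}$ ($p = 2 \left(\frac{2 \left(5 \left(-2\right) + 6\right)}{136 + \left(5 \left(-2\right) + 6\right)} - - \frac{25}{2}\right) = 2 \left(\frac{2 \left(-10 + 6\right)}{136 + \left(-10 + 6\right)} + \frac{25}{2}\right) = 2 \left(2 \left(-4\right) \frac{1}{136 - 4} + \frac{25}{2}\right) = 2 \left(2 \left(-4\right) \frac{1}{132} + \frac{25}{2}\right) = 2 \left(- \frac{2}{33} + \frac{25}{2}\right) = 2 \cdot \frac{821}{66} = \frac{821}{33} \approx 24.879$)
$41579 + p = 41579 + \frac{821}{33} = \frac{1372928}{33}$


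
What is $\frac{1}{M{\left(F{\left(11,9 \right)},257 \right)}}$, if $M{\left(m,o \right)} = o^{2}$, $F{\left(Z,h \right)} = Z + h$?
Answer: $\frac{1}{66049} \approx 1.514 \cdot 10^{-5}$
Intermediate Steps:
$\frac{1}{M{\left(F{\left(11,9 \right)},257 \right)}} = \frac{1}{257^{2}} = \frac{1}{66049}$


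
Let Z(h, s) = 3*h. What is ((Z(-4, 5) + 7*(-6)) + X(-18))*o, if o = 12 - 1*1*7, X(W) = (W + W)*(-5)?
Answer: 630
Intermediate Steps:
X(W) = -10*W (X(W) = (2*W)*(-5) = -10*W)
o = 5 (o = 12 - 1*7 = 12 - 7 = 5)
((Z(-4, 5) + 7*(-6)) + X(-18))*o = ((3*(-4) + 7*(-6)) - 10*(-18))*5 = ((-12 - 42) + 180)*5 = (-54 + 180)*5 = 126*5 = 630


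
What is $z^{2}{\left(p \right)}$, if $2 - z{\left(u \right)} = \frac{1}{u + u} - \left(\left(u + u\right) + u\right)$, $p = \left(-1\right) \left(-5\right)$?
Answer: $\frac{28561}{100} \approx 285.61$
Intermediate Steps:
$p = 5$
$z{\left(u \right)} = 2 + 3 u - \frac{1}{2 u}$ ($z{\left(u \right)} = 2 - \left(\frac{1}{u + u} - \left(\left(u + u\right) + u\right)\right) = 2 - \left(\frac{1}{2 u} - \left(2 u + u\right)\right) = 2 - \left(\frac{1}{2 u} - 3 u\right) = 2 + \left(3 u - \frac{1}{2 u}\right) = 2 + 3 u - \frac{1}{2 u}$)
$z^{2}{\left(p \right)} = \left(2 + 3 \cdot 5 - \frac{1}{2 \cdot 5}\right)^{2} = \left(2 + 15 - \frac{1}{10}\right)^{2} = \left(\frac{169}{10}\right)^{2} = \frac{28561}{100}$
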